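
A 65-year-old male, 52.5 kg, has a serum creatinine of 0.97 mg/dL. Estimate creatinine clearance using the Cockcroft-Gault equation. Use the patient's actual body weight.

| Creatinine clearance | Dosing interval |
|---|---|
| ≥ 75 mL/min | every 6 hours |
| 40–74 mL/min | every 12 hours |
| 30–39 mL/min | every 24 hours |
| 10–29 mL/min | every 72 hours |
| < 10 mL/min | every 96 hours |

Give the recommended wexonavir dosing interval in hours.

CrCl = (140 − 65) × 52.5 / (72 × 0.97) = 3937.5 / 69.84 ≈ 56.4 mL/min
CrCl ≈ 56 mL/min → bracket 40–74 mL/min → every 12 hours.

every 12 hours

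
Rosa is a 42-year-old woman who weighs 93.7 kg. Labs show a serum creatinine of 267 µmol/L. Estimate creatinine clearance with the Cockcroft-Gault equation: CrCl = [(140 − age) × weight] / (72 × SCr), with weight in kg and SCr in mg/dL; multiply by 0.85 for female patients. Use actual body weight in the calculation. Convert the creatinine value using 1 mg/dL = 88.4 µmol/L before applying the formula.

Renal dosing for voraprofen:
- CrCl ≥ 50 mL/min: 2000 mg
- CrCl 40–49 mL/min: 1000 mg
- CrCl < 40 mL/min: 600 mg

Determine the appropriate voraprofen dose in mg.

SCr = 267 / 88.4 = 3.02 mg/dL
CrCl = (140 − 42) × 93.7 / (72 × 3.02) × 0.85 = 9182.6 / 217.44 × 0.85 ≈ 35.9 mL/min
CrCl ≈ 36 mL/min → bracket < 40 mL/min.
Dose for this bracket: 600 mg.

600 mg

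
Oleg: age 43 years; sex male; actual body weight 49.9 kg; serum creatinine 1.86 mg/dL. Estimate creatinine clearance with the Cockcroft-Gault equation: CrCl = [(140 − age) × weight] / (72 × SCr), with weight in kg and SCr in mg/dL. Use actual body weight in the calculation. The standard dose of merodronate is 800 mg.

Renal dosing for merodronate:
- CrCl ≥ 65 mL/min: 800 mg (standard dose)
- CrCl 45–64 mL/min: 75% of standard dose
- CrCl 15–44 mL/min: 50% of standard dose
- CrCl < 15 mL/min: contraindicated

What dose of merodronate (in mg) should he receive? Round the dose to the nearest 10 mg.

CrCl = (140 − 43) × 49.9 / (72 × 1.86) = 4840.3 / 133.92 ≈ 36.1 mL/min
CrCl ≈ 36 mL/min → bracket 15–44 mL/min.
50% of 800 mg = 400 mg

400 mg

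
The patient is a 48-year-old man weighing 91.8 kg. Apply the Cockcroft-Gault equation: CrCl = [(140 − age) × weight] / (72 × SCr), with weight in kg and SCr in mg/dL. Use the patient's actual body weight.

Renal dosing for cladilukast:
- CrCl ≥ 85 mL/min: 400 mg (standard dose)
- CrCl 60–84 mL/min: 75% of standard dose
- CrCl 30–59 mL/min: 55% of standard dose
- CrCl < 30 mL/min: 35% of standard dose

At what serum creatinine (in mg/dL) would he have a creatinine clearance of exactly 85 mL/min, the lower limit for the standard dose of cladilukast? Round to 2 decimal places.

Standard dose requires CrCl ≥ 85 mL/min.
Set (140 − 48) × 91.8 / (72 × SCr) = 85
SCr = (140 − 48) × 91.8 / (72 × 85) = 1.380 mg/dL

1.38 mg/dL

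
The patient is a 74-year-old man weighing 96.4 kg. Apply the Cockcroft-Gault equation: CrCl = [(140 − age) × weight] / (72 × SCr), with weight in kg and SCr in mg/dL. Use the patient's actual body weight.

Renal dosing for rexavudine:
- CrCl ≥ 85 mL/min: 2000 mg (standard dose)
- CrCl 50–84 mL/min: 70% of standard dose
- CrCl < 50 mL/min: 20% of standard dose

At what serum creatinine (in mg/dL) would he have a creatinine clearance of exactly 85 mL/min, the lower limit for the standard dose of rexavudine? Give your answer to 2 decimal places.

1.04 mg/dL

Standard dose requires CrCl ≥ 85 mL/min.
Set (140 − 74) × 96.4 / (72 × SCr) = 85
SCr = (140 − 74) × 96.4 / (72 × 85) = 1.040 mg/dL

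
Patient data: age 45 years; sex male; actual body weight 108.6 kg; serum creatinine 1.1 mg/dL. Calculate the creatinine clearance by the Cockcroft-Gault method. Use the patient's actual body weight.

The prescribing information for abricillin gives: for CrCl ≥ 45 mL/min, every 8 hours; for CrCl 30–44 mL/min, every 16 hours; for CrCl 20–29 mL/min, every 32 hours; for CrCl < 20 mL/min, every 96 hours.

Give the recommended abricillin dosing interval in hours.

every 8 hours

CrCl = (140 − 45) × 108.6 / (72 × 1.1) = 10317.0 / 79.20 ≈ 130.3 mL/min
CrCl ≈ 130 mL/min → bracket ≥ 45 mL/min → every 8 hours.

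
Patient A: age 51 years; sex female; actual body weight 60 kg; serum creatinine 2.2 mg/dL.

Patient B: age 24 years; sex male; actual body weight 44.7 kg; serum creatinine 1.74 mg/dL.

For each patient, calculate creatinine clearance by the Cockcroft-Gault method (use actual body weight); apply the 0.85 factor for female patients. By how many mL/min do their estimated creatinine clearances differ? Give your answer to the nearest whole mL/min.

13 mL/min

Patient A: CrCl = (140 − 51) × 60 / (72 × 2.2) × 0.85 = 5340.0 / 158.40 × 0.85 ≈ 28.7 mL/min
Patient B: CrCl = (140 − 24) × 44.7 / (72 × 1.74) = 5185.2 / 125.28 ≈ 41.4 mL/min
|28.7 − 41.4| = 12.7 mL/min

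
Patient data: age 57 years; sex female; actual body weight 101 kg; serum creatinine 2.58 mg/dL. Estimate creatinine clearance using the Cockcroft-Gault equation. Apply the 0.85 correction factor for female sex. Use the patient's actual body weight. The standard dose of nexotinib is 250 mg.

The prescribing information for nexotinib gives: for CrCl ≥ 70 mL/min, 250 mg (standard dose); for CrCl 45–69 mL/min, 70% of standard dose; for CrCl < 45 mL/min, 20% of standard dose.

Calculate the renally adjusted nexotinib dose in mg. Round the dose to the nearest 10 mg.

CrCl = (140 − 57) × 101 / (72 × 2.58) × 0.85 = 8383.0 / 185.76 × 0.85 ≈ 38.4 mL/min
CrCl ≈ 38 mL/min → bracket < 45 mL/min.
20% of 250 mg = 50 mg

50 mg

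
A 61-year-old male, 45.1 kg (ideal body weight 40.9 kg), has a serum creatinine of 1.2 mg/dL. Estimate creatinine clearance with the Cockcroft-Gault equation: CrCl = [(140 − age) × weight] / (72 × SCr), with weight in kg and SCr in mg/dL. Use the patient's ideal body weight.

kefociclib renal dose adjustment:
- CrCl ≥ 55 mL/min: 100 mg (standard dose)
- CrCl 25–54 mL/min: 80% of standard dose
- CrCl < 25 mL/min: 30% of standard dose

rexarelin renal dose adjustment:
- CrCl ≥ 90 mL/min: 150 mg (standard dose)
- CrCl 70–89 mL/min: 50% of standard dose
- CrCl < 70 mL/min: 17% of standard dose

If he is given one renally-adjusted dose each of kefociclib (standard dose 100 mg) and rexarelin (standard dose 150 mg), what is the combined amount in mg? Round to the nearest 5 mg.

105 mg

CrCl = (140 − 61) × 40.9 / (72 × 1.2) = 3231.1 / 86.40 ≈ 37.4 mL/min
CrCl ≈ 37 mL/min.
kefociclib: 25–54 mL/min → 80% of 100 mg = 80 mg.
rexarelin: < 70 mL/min → 17% of 150 mg = 25.5 mg.
Total = 80 + 25.5 = 105.5 mg.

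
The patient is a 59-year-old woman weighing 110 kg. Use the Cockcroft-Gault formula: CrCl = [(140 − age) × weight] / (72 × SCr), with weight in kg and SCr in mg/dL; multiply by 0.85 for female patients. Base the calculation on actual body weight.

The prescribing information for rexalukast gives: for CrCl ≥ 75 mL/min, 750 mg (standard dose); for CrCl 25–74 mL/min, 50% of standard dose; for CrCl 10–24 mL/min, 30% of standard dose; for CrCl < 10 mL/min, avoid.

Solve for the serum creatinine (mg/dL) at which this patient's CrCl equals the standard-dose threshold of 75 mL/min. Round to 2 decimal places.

Standard dose requires CrCl ≥ 75 mL/min.
Set (140 − 59) × 110 × 0.85 / (72 × SCr) = 75
SCr = (140 − 59) × 110 × 0.85 / (72 × 75) = 1.403 mg/dL

1.40 mg/dL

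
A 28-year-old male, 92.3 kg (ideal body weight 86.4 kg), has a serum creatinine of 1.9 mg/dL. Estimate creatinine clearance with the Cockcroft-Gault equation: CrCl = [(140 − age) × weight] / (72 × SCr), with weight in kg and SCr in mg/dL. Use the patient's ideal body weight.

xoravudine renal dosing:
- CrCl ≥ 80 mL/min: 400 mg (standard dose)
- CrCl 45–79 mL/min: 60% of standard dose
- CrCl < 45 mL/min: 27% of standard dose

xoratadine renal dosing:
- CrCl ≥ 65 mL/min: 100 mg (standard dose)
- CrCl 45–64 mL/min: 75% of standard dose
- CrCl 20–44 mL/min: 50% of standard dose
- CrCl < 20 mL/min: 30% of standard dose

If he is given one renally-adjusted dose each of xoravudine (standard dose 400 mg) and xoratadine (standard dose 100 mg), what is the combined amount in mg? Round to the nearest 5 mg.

340 mg

CrCl = (140 − 28) × 86.4 / (72 × 1.9) = 9676.8 / 136.80 ≈ 70.7 mL/min
CrCl ≈ 71 mL/min.
xoravudine: 45–79 mL/min → 60% of 400 mg = 240 mg.
xoratadine: ≥ 65 mL/min → 100% of 100 mg = 100 mg.
Total = 240 + 100 = 340 mg.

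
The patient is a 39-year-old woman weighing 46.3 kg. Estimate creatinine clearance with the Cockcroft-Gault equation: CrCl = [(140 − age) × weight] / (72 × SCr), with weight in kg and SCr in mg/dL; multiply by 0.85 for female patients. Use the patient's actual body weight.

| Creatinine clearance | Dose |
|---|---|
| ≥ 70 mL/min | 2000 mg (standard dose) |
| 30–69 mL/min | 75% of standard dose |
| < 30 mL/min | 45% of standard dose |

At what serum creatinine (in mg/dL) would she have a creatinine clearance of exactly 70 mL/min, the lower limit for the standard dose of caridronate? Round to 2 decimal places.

Standard dose requires CrCl ≥ 70 mL/min.
Set (140 − 39) × 46.3 × 0.85 / (72 × SCr) = 70
SCr = (140 − 39) × 46.3 × 0.85 / (72 × 70) = 0.789 mg/dL

0.79 mg/dL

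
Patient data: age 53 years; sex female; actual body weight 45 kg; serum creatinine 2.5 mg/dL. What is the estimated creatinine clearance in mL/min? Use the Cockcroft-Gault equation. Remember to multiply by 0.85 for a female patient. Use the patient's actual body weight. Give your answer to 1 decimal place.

CrCl = (140 − 53) × 45 / (72 × 2.5) × 0.85 = 3915.0 / 180.00 × 0.85 ≈ 18.5 mL/min

18.5 mL/min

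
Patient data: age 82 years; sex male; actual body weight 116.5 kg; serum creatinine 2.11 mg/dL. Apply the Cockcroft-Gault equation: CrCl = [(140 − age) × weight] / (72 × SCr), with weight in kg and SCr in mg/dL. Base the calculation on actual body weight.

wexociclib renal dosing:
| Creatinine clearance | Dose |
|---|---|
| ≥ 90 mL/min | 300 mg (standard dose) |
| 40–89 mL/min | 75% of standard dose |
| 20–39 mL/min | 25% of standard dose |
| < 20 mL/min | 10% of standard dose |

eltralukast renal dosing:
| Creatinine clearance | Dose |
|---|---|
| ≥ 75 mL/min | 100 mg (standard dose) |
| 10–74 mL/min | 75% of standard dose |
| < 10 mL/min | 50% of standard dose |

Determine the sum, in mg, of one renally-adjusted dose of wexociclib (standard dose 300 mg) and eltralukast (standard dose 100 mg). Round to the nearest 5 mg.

CrCl = (140 − 82) × 116.5 / (72 × 2.11) = 6757.0 / 151.92 ≈ 44.5 mL/min
CrCl ≈ 44 mL/min.
wexociclib: 40–89 mL/min → 75% of 300 mg = 225 mg.
eltralukast: 10–74 mL/min → 75% of 100 mg = 75 mg.
Total = 225 + 75 = 300 mg.

300 mg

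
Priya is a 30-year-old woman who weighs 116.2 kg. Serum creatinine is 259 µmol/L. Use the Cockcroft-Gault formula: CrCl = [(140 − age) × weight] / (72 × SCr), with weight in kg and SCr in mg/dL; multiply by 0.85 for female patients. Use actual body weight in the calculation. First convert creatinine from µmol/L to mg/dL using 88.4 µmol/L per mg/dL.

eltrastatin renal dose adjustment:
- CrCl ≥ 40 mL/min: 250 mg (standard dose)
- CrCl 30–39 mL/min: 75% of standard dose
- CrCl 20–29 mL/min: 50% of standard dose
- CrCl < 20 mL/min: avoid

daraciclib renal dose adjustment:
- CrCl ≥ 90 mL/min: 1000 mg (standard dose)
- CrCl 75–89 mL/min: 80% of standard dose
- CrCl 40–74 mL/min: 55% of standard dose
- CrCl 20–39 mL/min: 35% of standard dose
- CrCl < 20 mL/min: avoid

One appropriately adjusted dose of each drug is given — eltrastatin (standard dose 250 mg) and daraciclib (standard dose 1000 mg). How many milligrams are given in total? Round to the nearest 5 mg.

800 mg

SCr = 259 / 88.4 = 2.93 mg/dL
CrCl = (140 − 30) × 116.2 / (72 × 2.93) × 0.85 = 12782.0 / 210.96 × 0.85 ≈ 51.5 mL/min
CrCl ≈ 52 mL/min.
eltrastatin: ≥ 40 mL/min → 100% of 250 mg = 250 mg.
daraciclib: 40–74 mL/min → 55% of 1000 mg = 550 mg.
Total = 250 + 550 = 800 mg.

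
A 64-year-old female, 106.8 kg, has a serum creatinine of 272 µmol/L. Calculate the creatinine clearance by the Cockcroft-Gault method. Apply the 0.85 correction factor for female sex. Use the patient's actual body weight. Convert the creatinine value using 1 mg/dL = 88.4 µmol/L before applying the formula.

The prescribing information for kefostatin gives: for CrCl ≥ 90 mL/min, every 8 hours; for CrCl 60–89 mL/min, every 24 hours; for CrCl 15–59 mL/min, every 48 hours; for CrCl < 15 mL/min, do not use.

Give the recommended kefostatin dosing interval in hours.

SCr = 272 / 88.4 = 3.077 mg/dL
CrCl = (140 − 64) × 106.8 / (72 × 3.077) × 0.85 = 8116.8 / 221.54 × 0.85 ≈ 31.1 mL/min
CrCl ≈ 31 mL/min → bracket 15–59 mL/min → every 48 hours.

every 48 hours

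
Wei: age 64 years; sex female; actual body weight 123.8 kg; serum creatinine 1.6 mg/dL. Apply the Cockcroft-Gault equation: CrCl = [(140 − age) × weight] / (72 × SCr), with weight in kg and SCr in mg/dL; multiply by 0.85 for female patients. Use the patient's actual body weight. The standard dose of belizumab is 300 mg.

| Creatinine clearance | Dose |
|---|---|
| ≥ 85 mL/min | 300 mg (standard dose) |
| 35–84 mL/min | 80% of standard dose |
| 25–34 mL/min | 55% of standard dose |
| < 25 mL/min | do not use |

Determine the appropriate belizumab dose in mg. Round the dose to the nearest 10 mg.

240 mg

CrCl = (140 − 64) × 123.8 / (72 × 1.6) × 0.85 = 9408.8 / 115.20 × 0.85 ≈ 69.4 mL/min
CrCl ≈ 69 mL/min → bracket 35–84 mL/min.
80% of 300 mg = 240 mg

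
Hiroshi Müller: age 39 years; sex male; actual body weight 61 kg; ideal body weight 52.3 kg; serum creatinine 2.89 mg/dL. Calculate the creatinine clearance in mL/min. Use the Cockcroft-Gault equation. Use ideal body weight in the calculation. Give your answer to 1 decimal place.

CrCl = (140 − 39) × 52.3 / (72 × 2.89) = 5282.3 / 208.08 ≈ 25.4 mL/min

25.4 mL/min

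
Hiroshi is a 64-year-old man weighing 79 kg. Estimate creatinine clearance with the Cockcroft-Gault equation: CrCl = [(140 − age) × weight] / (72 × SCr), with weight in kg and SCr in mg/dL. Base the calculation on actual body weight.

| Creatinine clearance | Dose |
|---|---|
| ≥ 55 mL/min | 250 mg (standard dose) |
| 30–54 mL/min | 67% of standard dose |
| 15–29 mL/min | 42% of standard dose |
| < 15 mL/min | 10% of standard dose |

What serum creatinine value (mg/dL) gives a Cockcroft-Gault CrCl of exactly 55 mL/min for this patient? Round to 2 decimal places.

1.52 mg/dL

Standard dose requires CrCl ≥ 55 mL/min.
Set (140 − 64) × 79 / (72 × SCr) = 55
SCr = (140 − 64) × 79 / (72 × 55) = 1.516 mg/dL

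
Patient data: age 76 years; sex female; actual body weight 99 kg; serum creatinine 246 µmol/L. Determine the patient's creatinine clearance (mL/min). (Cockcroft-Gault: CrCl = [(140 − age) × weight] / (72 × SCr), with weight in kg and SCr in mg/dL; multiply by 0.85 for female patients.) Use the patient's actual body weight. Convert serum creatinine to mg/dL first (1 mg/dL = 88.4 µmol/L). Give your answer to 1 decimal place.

26.9 mL/min

SCr = 246 / 88.4 = 2.783 mg/dL
CrCl = (140 − 76) × 99 / (72 × 2.783) × 0.85 = 6336.0 / 200.38 × 0.85 ≈ 26.9 mL/min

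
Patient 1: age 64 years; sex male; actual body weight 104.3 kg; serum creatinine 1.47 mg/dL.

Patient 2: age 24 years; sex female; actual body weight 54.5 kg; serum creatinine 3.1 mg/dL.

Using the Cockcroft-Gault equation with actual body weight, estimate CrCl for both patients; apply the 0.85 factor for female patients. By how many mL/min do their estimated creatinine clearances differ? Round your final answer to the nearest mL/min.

Patient 1: CrCl = (140 − 64) × 104.3 / (72 × 1.47) = 7926.8 / 105.84 ≈ 74.9 mL/min
Patient 2: CrCl = (140 − 24) × 54.5 / (72 × 3.1) × 0.85 = 6322.0 / 223.20 × 0.85 ≈ 24.1 mL/min
|74.9 − 24.1| = 50.8 mL/min

51 mL/min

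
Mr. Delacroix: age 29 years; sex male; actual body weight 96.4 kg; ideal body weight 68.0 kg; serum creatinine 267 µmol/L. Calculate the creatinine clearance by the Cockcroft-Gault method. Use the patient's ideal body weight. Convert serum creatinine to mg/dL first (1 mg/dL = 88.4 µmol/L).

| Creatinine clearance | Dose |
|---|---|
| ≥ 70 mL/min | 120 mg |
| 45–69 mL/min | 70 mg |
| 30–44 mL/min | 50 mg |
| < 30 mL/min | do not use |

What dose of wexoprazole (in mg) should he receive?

50 mg

SCr = 267 / 88.4 = 3.02 mg/dL
CrCl = (140 − 29) × 68 / (72 × 3.02) = 7548.0 / 217.44 ≈ 34.7 mL/min
CrCl ≈ 35 mL/min → bracket 30–44 mL/min.
Dose for this bracket: 50 mg.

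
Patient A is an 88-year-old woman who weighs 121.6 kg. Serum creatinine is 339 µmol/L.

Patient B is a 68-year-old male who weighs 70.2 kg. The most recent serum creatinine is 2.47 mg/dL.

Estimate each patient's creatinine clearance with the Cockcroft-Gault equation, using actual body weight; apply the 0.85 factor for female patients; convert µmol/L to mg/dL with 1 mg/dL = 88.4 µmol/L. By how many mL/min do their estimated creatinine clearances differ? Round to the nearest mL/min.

Patient A: SCr = 339 / 88.4 = 3.835 mg/dL
Patient A: CrCl = (140 − 88) × 121.6 / (72 × 3.835) × 0.85 = 6323.2 / 276.12 × 0.85 ≈ 19.5 mL/min
Patient B: CrCl = (140 − 68) × 70.2 / (72 × 2.47) = 5054.4 / 177.84 ≈ 28.4 mL/min
|19.5 − 28.4| = 8.9 mL/min

9 mL/min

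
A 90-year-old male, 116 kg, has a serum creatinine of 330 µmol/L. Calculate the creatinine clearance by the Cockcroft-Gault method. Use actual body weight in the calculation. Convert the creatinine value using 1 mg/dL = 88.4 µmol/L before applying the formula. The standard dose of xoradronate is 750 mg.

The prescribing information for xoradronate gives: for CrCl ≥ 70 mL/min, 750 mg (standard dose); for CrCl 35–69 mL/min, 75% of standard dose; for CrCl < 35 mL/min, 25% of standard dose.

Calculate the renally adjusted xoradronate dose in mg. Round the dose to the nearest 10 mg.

190 mg

SCr = 330 / 88.4 = 3.733 mg/dL
CrCl = (140 − 90) × 116 / (72 × 3.733) = 5800.0 / 268.78 ≈ 21.6 mL/min
CrCl ≈ 22 mL/min → bracket < 35 mL/min.
25% of 750 mg = 187.5 mg → 190 mg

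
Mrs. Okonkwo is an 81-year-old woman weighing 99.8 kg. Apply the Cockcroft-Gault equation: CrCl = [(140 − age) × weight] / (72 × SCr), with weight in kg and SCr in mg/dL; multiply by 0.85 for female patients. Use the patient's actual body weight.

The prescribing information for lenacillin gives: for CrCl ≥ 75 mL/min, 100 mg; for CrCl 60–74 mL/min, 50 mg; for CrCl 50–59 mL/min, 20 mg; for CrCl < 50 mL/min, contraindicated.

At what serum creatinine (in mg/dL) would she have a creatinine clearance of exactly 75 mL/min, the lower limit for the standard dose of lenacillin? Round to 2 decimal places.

Standard dose requires CrCl ≥ 75 mL/min.
Set (140 − 81) × 99.8 × 0.85 / (72 × SCr) = 75
SCr = (140 − 81) × 99.8 × 0.85 / (72 × 75) = 0.927 mg/dL

0.93 mg/dL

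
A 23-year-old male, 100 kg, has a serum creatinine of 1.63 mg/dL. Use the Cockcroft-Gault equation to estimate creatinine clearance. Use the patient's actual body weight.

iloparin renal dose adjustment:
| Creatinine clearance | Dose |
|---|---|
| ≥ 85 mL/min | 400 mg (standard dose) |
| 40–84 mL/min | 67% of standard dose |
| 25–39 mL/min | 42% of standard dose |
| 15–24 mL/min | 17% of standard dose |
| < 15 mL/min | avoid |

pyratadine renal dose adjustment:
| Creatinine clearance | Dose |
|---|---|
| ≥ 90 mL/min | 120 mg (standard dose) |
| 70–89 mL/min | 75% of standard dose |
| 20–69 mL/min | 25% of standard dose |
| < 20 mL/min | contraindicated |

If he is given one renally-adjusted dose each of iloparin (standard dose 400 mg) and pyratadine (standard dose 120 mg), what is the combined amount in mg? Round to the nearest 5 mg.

520 mg

CrCl = (140 − 23) × 100 / (72 × 1.63) = 11700.0 / 117.36 ≈ 99.7 mL/min
CrCl ≈ 100 mL/min.
iloparin: ≥ 85 mL/min → 100% of 400 mg = 400 mg.
pyratadine: ≥ 90 mL/min → 100% of 120 mg = 120 mg.
Total = 400 + 120 = 520 mg.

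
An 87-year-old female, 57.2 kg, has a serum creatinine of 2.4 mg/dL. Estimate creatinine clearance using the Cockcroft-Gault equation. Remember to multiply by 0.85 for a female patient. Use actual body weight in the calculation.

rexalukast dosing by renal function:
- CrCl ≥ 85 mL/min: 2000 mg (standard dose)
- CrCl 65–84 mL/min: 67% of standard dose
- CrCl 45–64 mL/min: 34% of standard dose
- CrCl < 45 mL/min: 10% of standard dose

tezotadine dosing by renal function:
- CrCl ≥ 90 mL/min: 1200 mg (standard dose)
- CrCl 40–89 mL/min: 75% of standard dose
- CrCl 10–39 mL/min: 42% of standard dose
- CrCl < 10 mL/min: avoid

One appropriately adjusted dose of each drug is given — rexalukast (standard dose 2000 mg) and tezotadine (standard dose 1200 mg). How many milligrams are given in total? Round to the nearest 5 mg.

CrCl = (140 − 87) × 57.2 / (72 × 2.4) × 0.85 = 3031.6 / 172.80 × 0.85 ≈ 14.9 mL/min
CrCl ≈ 15 mL/min.
rexalukast: < 45 mL/min → 10% of 2000 mg = 200 mg.
tezotadine: 10–39 mL/min → 42% of 1200 mg = 504 mg.
Total = 200 + 504 = 704 mg.

705 mg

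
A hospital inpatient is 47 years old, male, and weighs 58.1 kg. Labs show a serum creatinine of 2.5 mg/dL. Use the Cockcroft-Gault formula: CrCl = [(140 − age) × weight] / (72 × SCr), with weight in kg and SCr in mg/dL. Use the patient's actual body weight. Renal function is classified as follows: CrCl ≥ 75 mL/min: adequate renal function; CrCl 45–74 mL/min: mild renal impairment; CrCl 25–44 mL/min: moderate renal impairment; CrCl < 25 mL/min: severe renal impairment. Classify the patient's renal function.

CrCl = (140 − 47) × 58.1 / (72 × 2.5) = 5403.3 / 180.00 ≈ 30.0 mL/min
30 mL/min falls in the 'moderate renal impairment' range.

moderate renal impairment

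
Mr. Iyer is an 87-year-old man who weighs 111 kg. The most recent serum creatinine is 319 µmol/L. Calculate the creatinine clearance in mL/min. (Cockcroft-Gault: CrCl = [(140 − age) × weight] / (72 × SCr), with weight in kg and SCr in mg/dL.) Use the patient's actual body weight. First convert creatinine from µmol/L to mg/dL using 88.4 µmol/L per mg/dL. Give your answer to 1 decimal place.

SCr = 319 / 88.4 = 3.609 mg/dL
CrCl = (140 − 87) × 111 / (72 × 3.609) = 5883.0 / 259.85 ≈ 22.6 mL/min

22.6 mL/min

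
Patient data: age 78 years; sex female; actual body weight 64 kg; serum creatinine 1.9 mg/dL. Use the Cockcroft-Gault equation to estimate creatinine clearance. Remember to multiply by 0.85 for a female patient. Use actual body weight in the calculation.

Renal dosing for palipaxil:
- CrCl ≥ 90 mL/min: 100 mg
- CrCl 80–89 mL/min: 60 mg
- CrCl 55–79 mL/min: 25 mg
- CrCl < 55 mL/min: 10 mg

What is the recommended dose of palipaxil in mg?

CrCl = (140 − 78) × 64 / (72 × 1.9) × 0.85 = 3968.0 / 136.80 × 0.85 ≈ 24.7 mL/min
CrCl ≈ 25 mL/min → bracket < 55 mL/min.
Dose for this bracket: 10 mg.

10 mg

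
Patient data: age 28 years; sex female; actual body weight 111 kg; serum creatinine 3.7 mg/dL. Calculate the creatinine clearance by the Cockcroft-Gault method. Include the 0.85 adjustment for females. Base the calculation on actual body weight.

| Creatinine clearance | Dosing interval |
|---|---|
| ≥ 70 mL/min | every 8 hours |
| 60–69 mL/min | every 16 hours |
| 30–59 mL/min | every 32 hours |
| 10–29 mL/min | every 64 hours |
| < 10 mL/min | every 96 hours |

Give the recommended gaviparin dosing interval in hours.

every 32 hours

CrCl = (140 − 28) × 111 / (72 × 3.7) × 0.85 = 12432.0 / 266.40 × 0.85 ≈ 39.7 mL/min
CrCl ≈ 40 mL/min → bracket 30–59 mL/min → every 32 hours.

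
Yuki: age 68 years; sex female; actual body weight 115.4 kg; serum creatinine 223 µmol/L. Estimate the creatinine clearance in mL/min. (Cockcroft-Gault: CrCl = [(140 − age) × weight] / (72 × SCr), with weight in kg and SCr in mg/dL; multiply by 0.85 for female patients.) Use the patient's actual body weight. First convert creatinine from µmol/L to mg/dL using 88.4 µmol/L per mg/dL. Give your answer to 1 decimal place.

SCr = 223 / 88.4 = 2.523 mg/dL
CrCl = (140 − 68) × 115.4 / (72 × 2.523) × 0.85 = 8308.8 / 181.66 × 0.85 ≈ 38.9 mL/min

38.9 mL/min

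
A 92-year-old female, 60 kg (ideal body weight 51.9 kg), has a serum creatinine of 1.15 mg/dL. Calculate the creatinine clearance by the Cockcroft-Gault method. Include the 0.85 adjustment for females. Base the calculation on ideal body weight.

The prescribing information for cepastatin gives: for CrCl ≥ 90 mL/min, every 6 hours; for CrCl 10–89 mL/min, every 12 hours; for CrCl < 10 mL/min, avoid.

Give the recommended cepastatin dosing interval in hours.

CrCl = (140 − 92) × 51.9 / (72 × 1.15) × 0.85 = 2491.2 / 82.80 × 0.85 ≈ 25.6 mL/min
CrCl ≈ 26 mL/min → bracket 10–89 mL/min → every 12 hours.

every 12 hours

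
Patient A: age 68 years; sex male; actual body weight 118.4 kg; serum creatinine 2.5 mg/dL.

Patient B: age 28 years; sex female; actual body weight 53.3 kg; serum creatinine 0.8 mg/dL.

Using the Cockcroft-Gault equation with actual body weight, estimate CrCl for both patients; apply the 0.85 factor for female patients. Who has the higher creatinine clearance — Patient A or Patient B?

Patient A: CrCl = (140 − 68) × 118.4 / (72 × 2.5) = 8524.8 / 180.00 ≈ 47.4 mL/min
Patient B: CrCl = (140 − 28) × 53.3 / (72 × 0.8) × 0.85 = 5969.6 / 57.60 × 0.85 ≈ 88.1 mL/min
47.4 vs 88.1 mL/min → Patient B is higher.

Patient B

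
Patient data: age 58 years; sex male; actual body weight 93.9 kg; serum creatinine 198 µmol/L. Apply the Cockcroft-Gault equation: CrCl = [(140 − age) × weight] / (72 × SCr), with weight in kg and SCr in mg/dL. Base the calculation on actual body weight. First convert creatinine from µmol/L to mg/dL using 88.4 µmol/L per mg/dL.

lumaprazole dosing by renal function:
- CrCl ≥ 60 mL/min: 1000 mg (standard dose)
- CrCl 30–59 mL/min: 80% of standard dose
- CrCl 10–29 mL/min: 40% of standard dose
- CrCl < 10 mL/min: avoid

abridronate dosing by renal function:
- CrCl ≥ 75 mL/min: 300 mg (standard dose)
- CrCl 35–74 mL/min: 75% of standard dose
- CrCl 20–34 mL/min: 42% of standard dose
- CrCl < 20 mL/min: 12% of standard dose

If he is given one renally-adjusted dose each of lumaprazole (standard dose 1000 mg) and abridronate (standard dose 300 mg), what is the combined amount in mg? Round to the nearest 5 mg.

1025 mg

SCr = 198 / 88.4 = 2.24 mg/dL
CrCl = (140 − 58) × 93.9 / (72 × 2.24) = 7699.8 / 161.28 ≈ 47.7 mL/min
CrCl ≈ 48 mL/min.
lumaprazole: 30–59 mL/min → 80% of 1000 mg = 800 mg.
abridronate: 35–74 mL/min → 75% of 300 mg = 225 mg.
Total = 800 + 225 = 1025 mg.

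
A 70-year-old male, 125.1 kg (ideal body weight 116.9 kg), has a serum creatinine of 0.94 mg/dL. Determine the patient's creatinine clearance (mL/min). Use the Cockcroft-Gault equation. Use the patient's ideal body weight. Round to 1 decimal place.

120.9 mL/min

CrCl = (140 − 70) × 116.9 / (72 × 0.94) = 8183.0 / 67.68 ≈ 120.9 mL/min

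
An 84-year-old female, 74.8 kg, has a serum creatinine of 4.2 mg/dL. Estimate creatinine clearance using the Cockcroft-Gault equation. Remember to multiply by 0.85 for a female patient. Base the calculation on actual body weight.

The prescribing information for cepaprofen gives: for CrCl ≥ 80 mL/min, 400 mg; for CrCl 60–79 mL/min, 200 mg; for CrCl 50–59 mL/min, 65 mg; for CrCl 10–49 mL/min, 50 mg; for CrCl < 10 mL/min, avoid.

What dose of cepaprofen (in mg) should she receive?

50 mg

CrCl = (140 − 84) × 74.8 / (72 × 4.2) × 0.85 = 4188.8 / 302.40 × 0.85 ≈ 11.8 mL/min
CrCl ≈ 12 mL/min → bracket 10–49 mL/min.
Dose for this bracket: 50 mg.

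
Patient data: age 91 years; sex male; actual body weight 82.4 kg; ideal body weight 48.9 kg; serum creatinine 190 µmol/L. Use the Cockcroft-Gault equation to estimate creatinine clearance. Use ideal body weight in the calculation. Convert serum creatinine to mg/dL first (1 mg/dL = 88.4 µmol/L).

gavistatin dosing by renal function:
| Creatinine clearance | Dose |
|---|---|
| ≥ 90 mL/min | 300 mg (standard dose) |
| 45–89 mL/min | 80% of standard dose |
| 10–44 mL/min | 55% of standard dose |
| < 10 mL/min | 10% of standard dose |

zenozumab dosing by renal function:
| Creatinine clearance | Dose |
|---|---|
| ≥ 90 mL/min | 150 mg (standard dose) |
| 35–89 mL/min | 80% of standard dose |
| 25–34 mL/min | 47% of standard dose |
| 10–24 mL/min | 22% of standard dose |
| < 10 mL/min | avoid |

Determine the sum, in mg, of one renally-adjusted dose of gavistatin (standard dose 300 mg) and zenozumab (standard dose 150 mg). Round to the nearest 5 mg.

SCr = 190 / 88.4 = 2.149 mg/dL
CrCl = (140 − 91) × 48.9 / (72 × 2.149) = 2396.1 / 154.73 ≈ 15.5 mL/min
CrCl ≈ 15 mL/min.
gavistatin: 10–44 mL/min → 55% of 300 mg = 165 mg.
zenozumab: 10–24 mL/min → 22% of 150 mg = 33 mg.
Total = 165 + 33 = 198 mg.

200 mg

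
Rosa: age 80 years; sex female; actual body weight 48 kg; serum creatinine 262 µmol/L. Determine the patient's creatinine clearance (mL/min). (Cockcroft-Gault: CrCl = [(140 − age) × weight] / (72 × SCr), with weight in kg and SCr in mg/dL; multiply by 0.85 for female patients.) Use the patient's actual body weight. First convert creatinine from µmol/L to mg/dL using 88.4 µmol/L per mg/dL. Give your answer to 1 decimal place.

SCr = 262 / 88.4 = 2.964 mg/dL
CrCl = (140 − 80) × 48 / (72 × 2.964) × 0.85 = 2880.0 / 213.41 × 0.85 ≈ 11.5 mL/min

11.5 mL/min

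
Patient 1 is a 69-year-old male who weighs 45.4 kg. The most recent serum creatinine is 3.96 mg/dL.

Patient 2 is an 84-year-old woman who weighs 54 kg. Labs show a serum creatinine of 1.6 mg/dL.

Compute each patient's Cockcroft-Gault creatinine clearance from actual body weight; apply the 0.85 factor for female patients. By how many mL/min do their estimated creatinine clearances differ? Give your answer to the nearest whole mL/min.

11 mL/min

Patient 1: CrCl = (140 − 69) × 45.4 / (72 × 3.96) = 3223.4 / 285.12 ≈ 11.3 mL/min
Patient 2: CrCl = (140 − 84) × 54 / (72 × 1.6) × 0.85 = 3024.0 / 115.20 × 0.85 ≈ 22.3 mL/min
|11.3 − 22.3| = 11.0 mL/min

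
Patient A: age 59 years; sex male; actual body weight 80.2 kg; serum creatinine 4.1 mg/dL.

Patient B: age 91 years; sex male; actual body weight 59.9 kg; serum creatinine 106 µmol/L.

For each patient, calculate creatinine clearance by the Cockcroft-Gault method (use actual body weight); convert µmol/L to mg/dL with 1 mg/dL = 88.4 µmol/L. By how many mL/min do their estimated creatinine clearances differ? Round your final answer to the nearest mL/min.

Patient A: CrCl = (140 − 59) × 80.2 / (72 × 4.1) = 6496.2 / 295.20 ≈ 22.0 mL/min
Patient B: SCr = 106 / 88.4 = 1.199 mg/dL
Patient B: CrCl = (140 − 91) × 59.9 / (72 × 1.199) = 2935.1 / 86.33 ≈ 34.0 mL/min
|22.0 − 34.0| = 12.0 mL/min

12 mL/min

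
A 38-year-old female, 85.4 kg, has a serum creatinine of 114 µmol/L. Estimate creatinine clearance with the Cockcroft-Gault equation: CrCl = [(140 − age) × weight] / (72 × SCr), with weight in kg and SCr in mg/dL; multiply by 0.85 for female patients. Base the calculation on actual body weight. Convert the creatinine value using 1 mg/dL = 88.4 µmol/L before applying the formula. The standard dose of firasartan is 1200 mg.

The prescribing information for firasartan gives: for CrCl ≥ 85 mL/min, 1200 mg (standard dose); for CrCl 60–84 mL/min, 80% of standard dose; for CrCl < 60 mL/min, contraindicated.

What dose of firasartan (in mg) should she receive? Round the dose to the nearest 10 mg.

960 mg

SCr = 114 / 88.4 = 1.29 mg/dL
CrCl = (140 − 38) × 85.4 / (72 × 1.29) × 0.85 = 8710.8 / 92.88 × 0.85 ≈ 79.7 mL/min
CrCl ≈ 80 mL/min → bracket 60–84 mL/min.
80% of 1200 mg = 960 mg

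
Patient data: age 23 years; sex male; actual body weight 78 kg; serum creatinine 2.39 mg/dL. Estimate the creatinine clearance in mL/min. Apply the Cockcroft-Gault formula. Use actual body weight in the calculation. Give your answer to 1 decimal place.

CrCl = (140 − 23) × 78 / (72 × 2.39) = 9126.0 / 172.08 ≈ 53.0 mL/min

53.0 mL/min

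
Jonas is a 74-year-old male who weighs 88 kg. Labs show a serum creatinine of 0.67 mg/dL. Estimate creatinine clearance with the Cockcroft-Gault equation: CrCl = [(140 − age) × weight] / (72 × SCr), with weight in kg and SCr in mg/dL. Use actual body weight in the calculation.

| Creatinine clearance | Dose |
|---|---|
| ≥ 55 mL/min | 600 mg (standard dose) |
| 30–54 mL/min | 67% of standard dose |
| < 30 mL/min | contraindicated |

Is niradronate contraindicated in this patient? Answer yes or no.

no

CrCl = (140 − 74) × 88 / (72 × 0.67) = 5808.0 / 48.24 ≈ 120.4 mL/min
CrCl ≈ 120 mL/min, which is ≥ 30 mL/min.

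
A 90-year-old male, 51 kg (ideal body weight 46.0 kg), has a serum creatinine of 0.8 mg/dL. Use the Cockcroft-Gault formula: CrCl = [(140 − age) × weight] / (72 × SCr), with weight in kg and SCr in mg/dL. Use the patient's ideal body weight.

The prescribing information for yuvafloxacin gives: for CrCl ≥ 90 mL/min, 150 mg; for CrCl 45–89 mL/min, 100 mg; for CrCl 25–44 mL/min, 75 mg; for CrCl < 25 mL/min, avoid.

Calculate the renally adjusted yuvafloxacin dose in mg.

75 mg

CrCl = (140 − 90) × 46 / (72 × 0.8) = 2300.0 / 57.60 ≈ 39.9 mL/min
CrCl ≈ 40 mL/min → bracket 25–44 mL/min.
Dose for this bracket: 75 mg.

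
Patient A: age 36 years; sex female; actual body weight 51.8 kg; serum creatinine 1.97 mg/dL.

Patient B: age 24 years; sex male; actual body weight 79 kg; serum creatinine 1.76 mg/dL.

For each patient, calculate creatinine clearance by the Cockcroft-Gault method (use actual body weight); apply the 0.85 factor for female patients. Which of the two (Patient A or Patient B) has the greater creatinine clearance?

Patient A: CrCl = (140 − 36) × 51.8 / (72 × 1.97) × 0.85 = 5387.2 / 141.84 × 0.85 ≈ 32.3 mL/min
Patient B: CrCl = (140 − 24) × 79 / (72 × 1.76) = 9164.0 / 126.72 ≈ 72.3 mL/min
32.3 vs 72.3 mL/min → Patient B is higher.

Patient B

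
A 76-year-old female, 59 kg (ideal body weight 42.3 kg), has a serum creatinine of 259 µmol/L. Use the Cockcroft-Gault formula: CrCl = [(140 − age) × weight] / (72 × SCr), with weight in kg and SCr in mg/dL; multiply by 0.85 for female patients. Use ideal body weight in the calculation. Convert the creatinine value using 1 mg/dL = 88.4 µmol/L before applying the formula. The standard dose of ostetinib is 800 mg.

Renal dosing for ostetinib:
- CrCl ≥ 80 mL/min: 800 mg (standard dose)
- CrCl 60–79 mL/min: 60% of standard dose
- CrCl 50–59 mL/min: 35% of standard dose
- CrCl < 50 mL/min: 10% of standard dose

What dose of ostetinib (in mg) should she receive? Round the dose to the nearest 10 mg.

SCr = 259 / 88.4 = 2.93 mg/dL
CrCl = (140 − 76) × 42.3 / (72 × 2.93) × 0.85 = 2707.2 / 210.96 × 0.85 ≈ 10.9 mL/min
CrCl ≈ 11 mL/min → bracket < 50 mL/min.
10% of 800 mg = 80 mg

80 mg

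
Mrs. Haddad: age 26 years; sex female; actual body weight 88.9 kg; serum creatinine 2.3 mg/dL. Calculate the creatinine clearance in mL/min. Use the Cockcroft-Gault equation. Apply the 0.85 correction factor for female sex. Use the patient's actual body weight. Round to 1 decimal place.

CrCl = (140 − 26) × 88.9 / (72 × 2.3) × 0.85 = 10134.6 / 165.60 × 0.85 ≈ 52.0 mL/min

52.0 mL/min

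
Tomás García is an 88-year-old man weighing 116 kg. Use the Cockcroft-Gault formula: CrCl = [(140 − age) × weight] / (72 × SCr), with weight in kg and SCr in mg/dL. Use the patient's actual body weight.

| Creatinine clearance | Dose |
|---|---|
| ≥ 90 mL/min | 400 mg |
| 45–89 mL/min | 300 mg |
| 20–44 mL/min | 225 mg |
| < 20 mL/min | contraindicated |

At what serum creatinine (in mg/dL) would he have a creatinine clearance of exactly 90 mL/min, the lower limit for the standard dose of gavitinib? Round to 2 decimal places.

Standard dose requires CrCl ≥ 90 mL/min.
Set (140 − 88) × 116 / (72 × SCr) = 90
SCr = (140 − 88) × 116 / (72 × 90) = 0.931 mg/dL

0.93 mg/dL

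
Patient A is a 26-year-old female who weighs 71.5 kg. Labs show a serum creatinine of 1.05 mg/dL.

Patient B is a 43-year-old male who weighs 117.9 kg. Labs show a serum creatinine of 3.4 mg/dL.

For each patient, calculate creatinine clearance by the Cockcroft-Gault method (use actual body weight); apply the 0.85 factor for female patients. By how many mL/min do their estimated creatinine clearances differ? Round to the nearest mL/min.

Patient A: CrCl = (140 − 26) × 71.5 / (72 × 1.05) × 0.85 = 8151.0 / 75.60 × 0.85 ≈ 91.6 mL/min
Patient B: CrCl = (140 − 43) × 117.9 / (72 × 3.4) = 11436.3 / 244.80 ≈ 46.7 mL/min
|91.6 − 46.7| = 44.9 mL/min

45 mL/min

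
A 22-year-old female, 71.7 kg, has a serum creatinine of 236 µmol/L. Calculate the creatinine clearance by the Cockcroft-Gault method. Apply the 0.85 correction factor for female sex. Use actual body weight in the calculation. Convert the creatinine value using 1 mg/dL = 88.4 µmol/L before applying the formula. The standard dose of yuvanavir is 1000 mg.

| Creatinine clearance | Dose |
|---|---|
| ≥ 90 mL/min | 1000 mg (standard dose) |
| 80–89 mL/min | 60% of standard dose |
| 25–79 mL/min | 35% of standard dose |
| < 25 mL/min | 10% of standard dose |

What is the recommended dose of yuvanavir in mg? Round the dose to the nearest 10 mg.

SCr = 236 / 88.4 = 2.67 mg/dL
CrCl = (140 − 22) × 71.7 / (72 × 2.67) × 0.85 = 8460.6 / 192.24 × 0.85 ≈ 37.4 mL/min
CrCl ≈ 37 mL/min → bracket 25–79 mL/min.
35% of 1000 mg = 350 mg

350 mg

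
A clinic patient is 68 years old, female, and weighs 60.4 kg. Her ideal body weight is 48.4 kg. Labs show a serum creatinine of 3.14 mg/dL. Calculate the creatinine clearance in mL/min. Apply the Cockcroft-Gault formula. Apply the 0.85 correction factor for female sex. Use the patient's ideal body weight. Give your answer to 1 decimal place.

13.1 mL/min

CrCl = (140 − 68) × 48.4 / (72 × 3.14) × 0.85 = 3484.8 / 226.08 × 0.85 ≈ 13.1 mL/min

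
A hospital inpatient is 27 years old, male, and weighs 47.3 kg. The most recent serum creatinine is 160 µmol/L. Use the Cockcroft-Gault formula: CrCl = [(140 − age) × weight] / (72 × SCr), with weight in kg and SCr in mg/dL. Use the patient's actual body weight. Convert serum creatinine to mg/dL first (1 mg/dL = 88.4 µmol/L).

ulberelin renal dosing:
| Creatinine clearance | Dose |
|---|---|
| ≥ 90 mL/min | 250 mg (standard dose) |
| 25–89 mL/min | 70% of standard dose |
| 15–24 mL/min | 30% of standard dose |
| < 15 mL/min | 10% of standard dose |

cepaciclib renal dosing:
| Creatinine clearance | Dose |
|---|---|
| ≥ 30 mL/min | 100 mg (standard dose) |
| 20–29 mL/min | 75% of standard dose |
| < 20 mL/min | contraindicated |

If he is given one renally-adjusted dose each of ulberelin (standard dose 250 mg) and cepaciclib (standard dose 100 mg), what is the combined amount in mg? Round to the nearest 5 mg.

275 mg

SCr = 160 / 88.4 = 1.81 mg/dL
CrCl = (140 − 27) × 47.3 / (72 × 1.81) = 5344.9 / 130.32 ≈ 41.0 mL/min
CrCl ≈ 41 mL/min.
ulberelin: 25–89 mL/min → 70% of 250 mg = 175 mg.
cepaciclib: ≥ 30 mL/min → 100% of 100 mg = 100 mg.
Total = 175 + 100 = 275 mg.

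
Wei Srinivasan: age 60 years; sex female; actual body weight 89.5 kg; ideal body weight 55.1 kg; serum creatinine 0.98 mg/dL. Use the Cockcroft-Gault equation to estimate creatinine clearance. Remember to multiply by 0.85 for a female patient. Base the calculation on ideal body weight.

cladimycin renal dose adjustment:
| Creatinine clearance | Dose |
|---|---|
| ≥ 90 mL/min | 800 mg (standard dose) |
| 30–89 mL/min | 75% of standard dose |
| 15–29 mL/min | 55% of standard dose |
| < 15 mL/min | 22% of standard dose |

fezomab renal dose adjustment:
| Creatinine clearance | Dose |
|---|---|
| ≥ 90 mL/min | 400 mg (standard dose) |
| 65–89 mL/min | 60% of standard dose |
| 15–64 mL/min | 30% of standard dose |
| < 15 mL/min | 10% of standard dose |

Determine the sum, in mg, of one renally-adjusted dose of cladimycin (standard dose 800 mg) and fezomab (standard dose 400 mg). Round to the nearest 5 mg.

CrCl = (140 − 60) × 55.1 / (72 × 0.98) × 0.85 = 4408.0 / 70.56 × 0.85 ≈ 53.1 mL/min
CrCl ≈ 53 mL/min.
cladimycin: 30–89 mL/min → 75% of 800 mg = 600 mg.
fezomab: 15–64 mL/min → 30% of 400 mg = 120 mg.
Total = 600 + 120 = 720 mg.

720 mg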